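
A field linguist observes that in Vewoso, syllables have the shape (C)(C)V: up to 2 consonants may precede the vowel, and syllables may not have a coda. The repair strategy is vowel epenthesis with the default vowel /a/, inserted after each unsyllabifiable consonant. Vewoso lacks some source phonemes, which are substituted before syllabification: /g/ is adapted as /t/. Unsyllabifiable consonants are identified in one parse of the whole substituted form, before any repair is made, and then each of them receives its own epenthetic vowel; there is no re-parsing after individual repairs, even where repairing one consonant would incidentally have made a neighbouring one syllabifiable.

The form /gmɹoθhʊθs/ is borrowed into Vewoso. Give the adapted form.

Substitution: /g/ → /t/, giving /tmɹoθhʊθs/.
Syllabifying with onset maximization leaves /t/, /θ/, /s/ stranded (no codas are permitted; onsets may contain at most 2 consonants).
Inserting the epenthetic vowel yields /t/ → /ta/, /θ/ → /θa/, /s/ → /sa/.

tamɹoθhʊθasa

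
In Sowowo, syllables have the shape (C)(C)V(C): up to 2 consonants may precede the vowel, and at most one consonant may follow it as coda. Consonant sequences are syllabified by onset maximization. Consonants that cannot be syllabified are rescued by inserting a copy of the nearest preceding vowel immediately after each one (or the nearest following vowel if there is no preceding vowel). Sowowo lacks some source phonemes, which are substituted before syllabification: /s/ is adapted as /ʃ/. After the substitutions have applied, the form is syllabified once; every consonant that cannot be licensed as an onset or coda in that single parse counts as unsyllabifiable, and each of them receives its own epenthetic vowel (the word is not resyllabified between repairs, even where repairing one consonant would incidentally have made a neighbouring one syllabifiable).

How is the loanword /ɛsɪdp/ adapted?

Substitution: /s/ → /ʃ/, giving /ɛʃɪdp/.
The consonants /p/ cannot be parsed into a legal (C)(C)V(C) syllable (at most one coda consonant is licensed; onsets may contain at most 2 consonants).
Each unlicensed consonant becomes the onset of a new syllable: /p/ → /pɪ/.

ɛʃɪdpɪ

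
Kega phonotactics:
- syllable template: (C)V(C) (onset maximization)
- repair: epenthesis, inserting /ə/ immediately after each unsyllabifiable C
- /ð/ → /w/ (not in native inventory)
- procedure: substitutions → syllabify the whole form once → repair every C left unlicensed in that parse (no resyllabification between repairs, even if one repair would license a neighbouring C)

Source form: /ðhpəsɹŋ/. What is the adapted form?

wəhəpəsɹəŋə

Substitution: /ð/ → /w/, giving /whpəsɹŋ/.
The consonants /w/, /h/, /ɹ/, /ŋ/ cannot be parsed into a legal (C)V(C) syllable (at most one coda consonant is licensed; onsets are limited to one consonant).
Epenthesis after each stranded consonant: /w/ → /wə/, /h/ → /hə/, /ɹ/ → /ɹə/, /ŋ/ → /ŋə/.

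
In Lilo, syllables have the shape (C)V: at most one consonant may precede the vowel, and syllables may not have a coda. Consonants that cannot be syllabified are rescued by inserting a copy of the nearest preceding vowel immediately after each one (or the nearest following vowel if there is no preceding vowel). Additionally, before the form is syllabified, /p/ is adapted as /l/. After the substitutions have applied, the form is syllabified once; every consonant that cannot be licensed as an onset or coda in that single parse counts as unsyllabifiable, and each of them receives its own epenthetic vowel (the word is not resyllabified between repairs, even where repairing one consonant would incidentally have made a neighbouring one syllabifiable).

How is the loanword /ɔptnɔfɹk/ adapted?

Substitution: /p/ → /l/, giving /ɔltnɔfɹk/.
Under (C)V, the unsyllabifiable consonants are /l/, /t/, /f/, /ɹ/, /k/ (no codas are permitted; onsets are limited to one consonant).
Each unlicensed consonant becomes the onset of a new syllable: /l/ → /lɔ/, /t/ → /tɔ/, /f/ → /fɔ/, /ɹ/ → /ɹɔ/, /k/ → /kɔ/.

ɔlɔtɔnɔfɔɹɔkɔ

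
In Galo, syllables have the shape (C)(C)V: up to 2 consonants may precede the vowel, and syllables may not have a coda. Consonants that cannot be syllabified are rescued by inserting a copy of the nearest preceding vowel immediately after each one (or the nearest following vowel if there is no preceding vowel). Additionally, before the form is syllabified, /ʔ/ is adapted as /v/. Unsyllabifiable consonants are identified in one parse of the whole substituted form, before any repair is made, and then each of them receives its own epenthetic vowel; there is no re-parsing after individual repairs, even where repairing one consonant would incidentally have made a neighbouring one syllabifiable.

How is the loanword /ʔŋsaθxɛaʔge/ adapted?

vaŋsaθxɛavge

Substitution: /ʔ/ → /v/, giving /vŋsaθxɛavge/.
Syllabifying with onset maximization leaves /v/ stranded (no codas are permitted; onsets may contain at most 2 consonants).
Inserting the epenthetic vowel yields /v/ → /va/.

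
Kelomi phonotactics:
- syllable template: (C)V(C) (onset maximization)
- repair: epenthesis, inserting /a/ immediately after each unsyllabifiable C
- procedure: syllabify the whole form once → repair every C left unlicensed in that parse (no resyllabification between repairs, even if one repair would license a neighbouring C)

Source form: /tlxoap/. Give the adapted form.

talaxoap

Syllabifying with onset maximization leaves /t/, /l/ stranded (at most one coda consonant is licensed; onsets are limited to one consonant).
Each unlicensed consonant becomes the onset of a new syllable: /t/ → /ta/, /l/ → /la/.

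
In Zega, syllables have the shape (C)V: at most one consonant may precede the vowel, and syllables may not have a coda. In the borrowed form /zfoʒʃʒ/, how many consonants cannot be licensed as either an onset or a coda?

4

The consonants /z/, /ʒ/, /ʃ/, /ʒ/ cannot be parsed into a legal (C)V syllable (no codas are permitted; onsets are limited to one consonant).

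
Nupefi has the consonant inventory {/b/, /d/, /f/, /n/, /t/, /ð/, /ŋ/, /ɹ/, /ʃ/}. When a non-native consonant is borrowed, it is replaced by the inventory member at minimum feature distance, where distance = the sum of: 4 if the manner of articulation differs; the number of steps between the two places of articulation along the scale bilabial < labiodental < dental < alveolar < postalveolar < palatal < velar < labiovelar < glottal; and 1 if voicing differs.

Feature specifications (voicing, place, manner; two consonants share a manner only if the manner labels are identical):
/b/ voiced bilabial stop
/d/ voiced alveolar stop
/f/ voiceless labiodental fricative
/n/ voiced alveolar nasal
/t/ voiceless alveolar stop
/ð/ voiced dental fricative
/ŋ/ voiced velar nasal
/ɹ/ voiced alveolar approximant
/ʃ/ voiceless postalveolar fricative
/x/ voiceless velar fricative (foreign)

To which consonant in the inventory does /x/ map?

ʃ

/ʃ/ is closest: same manner (fricative), place distance 2 (velar→postalveolar), same voicing; total 2. Next closest is /f/ at distance 5.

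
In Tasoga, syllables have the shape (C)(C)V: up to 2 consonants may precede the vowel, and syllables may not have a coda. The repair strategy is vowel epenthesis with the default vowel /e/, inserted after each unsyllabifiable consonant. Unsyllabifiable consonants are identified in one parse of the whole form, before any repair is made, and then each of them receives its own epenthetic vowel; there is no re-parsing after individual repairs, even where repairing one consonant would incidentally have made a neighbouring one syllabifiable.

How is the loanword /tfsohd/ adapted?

tefsohede

Syllabifying with onset maximization leaves /t/, /h/, /d/ stranded (no codas are permitted; onsets may contain at most 2 consonants).
Inserting the epenthetic vowel yields /t/ → /te/, /h/ → /he/, /d/ → /de/.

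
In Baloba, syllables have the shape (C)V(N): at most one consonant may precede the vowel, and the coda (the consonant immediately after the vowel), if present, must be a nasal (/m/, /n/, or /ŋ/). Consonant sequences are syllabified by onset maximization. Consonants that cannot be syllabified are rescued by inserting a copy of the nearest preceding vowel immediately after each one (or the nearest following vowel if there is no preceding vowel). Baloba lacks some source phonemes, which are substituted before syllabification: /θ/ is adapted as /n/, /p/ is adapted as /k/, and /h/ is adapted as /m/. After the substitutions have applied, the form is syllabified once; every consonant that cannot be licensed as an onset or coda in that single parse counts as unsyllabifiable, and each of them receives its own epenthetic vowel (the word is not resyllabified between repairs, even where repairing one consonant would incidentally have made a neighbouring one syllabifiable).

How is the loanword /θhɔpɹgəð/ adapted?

nɔmɔkɔɹɔgəðə

Substitution: /θ/ → /n/, /h/ → /m/, /p/ → /k/, giving /nmɔkɹgəð/.
Syllabifying with onset maximization leaves /n/, /k/, /ɹ/, /ð/ stranded (only a nasal (/m/, /n/, or /ŋ/) is licensed in coda position; onsets are limited to one consonant).
Each unlicensed consonant becomes the onset of a new syllable: /n/ → /nɔ/, /k/ → /kɔ/, /ɹ/ → /ɹɔ/, /ð/ → /ðə/.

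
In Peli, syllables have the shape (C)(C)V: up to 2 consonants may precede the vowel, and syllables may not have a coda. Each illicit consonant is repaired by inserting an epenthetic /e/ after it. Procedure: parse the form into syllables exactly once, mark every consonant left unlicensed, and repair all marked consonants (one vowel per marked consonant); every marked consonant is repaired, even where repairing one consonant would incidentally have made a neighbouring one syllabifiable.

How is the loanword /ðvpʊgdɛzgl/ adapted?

ðevpʊgdɛzegele

The consonants /ð/, /z/, /g/, /l/ cannot be parsed into a legal (C)(C)V syllable (no codas are permitted; onsets may contain at most 2 consonants).
Each unlicensed consonant becomes the onset of a new syllable: /ð/ → /ðe/, /z/ → /ze/, /g/ → /ge/, /l/ → /le/.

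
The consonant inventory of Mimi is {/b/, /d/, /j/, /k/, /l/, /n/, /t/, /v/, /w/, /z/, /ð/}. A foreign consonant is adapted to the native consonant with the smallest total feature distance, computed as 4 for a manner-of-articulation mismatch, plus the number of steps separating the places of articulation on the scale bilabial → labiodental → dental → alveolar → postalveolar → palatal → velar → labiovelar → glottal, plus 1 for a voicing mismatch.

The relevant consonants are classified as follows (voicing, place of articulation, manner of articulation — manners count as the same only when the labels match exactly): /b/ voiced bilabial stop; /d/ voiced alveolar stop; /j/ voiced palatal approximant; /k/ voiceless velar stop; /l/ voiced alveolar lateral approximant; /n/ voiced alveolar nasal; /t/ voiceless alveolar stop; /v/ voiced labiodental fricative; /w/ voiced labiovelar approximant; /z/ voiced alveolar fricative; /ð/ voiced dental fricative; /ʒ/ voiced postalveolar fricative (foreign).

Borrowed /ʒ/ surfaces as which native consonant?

/z/ is closest: same manner (fricative), place distance 1 (postalveolar→alveolar), same voicing; total 1. Next closest is /ð/ at distance 2.

z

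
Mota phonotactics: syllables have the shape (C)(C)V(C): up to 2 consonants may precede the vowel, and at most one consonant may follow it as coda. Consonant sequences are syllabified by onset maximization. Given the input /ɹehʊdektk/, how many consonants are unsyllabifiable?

2

The consonants /t/, /k/ cannot be parsed into a legal (C)(C)V(C) syllable (at most one coda consonant is licensed; onsets may contain at most 2 consonants).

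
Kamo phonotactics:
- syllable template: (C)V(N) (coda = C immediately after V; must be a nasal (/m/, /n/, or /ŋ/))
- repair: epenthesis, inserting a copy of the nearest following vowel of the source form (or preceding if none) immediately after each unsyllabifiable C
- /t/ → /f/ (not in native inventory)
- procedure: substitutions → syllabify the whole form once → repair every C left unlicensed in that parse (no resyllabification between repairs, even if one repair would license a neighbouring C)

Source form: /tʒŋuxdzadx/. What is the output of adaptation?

fuʒuŋuxadazadaxa

Substitution: /t/ → /f/, giving /fʒŋuxdzadx/.
The consonants /f/, /ʒ/, /x/, /d/, /d/, /x/ cannot be parsed into a legal (C)V(N) syllable (only a nasal (/m/, /n/, or /ŋ/) is licensed in coda position; onsets are limited to one consonant).
Epenthesis after each stranded consonant: /f/ → /fu/, /ʒ/ → /ʒu/, /x/ → /xa/, /d/ → /da/, /d/ → /da/, /x/ → /xa/.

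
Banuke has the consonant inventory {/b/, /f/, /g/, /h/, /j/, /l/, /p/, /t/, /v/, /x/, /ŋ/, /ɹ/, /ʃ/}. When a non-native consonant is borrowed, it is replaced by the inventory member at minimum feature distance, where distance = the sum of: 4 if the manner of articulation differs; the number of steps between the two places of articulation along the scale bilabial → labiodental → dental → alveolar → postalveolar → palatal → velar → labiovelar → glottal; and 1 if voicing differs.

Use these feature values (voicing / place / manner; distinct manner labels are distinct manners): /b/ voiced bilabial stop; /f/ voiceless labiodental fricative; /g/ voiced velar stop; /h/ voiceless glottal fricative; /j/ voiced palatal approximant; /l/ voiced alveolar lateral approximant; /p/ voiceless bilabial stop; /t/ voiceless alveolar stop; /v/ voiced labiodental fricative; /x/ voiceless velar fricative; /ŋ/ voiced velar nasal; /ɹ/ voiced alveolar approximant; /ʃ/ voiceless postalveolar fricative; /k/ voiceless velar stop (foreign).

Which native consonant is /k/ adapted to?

g

/g/ is closest: same manner (stop), place distance 0 (velar→velar), voicing differs (+1); total 1. Next closest is /t/ at distance 3.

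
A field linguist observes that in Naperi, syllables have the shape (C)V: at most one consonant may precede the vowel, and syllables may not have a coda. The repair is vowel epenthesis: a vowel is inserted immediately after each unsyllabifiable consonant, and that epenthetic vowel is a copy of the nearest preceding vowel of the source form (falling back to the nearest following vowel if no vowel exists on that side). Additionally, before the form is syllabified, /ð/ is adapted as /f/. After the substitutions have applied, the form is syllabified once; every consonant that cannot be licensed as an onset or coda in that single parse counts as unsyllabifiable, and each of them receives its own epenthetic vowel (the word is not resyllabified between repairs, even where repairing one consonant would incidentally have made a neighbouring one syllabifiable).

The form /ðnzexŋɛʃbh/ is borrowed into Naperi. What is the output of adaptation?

fenezexeŋɛʃɛbɛhɛ

Substitution: /ð/ → /f/, giving /fnzexŋɛʃbh/.
Syllabifying with onset maximization leaves /f/, /n/, /x/, /ʃ/, /b/, /h/ stranded (no codas are permitted; onsets are limited to one consonant).
Each unlicensed consonant becomes the onset of a new syllable: /f/ → /fe/, /n/ → /ne/, /x/ → /xe/, /ʃ/ → /ʃɛ/, /b/ → /bɛ/, /h/ → /hɛ/.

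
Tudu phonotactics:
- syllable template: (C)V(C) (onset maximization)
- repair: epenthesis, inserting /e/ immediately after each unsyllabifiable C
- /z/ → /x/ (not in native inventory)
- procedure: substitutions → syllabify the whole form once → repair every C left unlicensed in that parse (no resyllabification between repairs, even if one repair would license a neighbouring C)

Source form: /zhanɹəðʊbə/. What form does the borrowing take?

Substitution: /z/ → /x/, giving /xhanɹəðʊbə/.
Syllabifying with onset maximization leaves /x/ stranded (at most one coda consonant is licensed; onsets are limited to one consonant).
Epenthesis after each stranded consonant: /x/ → /xe/.

xehanɹəðʊbə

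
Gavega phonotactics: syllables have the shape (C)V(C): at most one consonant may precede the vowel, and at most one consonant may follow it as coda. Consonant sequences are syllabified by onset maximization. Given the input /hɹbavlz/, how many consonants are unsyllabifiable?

Under (C)V(C), the unsyllabifiable consonants are /h/, /ɹ/, /l/, /z/ (at most one coda consonant is licensed; onsets are limited to one consonant).

4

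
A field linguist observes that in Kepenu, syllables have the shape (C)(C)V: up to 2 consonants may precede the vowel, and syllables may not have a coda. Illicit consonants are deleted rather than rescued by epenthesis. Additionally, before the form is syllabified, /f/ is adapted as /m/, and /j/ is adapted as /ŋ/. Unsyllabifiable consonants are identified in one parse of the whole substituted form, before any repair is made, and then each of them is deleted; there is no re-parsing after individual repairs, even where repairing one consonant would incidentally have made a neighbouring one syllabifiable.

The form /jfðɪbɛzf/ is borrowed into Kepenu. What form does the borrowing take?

mðɪbɛ

Substitution: /j/ → /ŋ/, /f/ → /m/, giving /ŋmðɪbɛzm/.
The consonants /ŋ/, /z/, /m/ cannot be parsed into a legal (C)(C)V syllable (no codas are permitted; onsets may contain at most 2 consonants).
Deleting the stranded consonants removes /ŋ/, /z/, /m/.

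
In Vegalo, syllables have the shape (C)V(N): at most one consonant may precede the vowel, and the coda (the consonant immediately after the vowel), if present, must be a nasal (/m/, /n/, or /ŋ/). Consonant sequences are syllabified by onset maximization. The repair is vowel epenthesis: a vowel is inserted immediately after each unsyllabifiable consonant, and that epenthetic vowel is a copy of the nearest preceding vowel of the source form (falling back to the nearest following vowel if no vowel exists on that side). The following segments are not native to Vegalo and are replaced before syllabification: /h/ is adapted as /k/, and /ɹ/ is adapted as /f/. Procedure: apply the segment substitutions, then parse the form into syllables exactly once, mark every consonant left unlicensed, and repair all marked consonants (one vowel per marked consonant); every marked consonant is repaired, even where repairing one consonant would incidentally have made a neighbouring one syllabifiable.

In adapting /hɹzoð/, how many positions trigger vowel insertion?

After substitution the input is /kfzoð/.
The unsyllabifiable consonants are /k/, /f/, /ð/; each receives one epenthetic vowel.

3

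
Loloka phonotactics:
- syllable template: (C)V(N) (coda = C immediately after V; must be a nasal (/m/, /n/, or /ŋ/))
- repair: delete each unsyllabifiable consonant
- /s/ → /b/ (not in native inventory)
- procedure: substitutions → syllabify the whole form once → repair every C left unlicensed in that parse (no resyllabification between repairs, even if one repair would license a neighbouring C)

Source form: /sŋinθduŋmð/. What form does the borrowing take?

Substitution: /s/ → /b/, giving /bŋinθduŋmð/.
Under (C)V(N), the unsyllabifiable consonants are /b/, /θ/, /m/, /ð/ (only a nasal (/m/, /n/, or /ŋ/) is licensed in coda position; onsets are limited to one consonant).
Deletion applies to /b/, /θ/, /m/, /ð/.

ŋinduŋ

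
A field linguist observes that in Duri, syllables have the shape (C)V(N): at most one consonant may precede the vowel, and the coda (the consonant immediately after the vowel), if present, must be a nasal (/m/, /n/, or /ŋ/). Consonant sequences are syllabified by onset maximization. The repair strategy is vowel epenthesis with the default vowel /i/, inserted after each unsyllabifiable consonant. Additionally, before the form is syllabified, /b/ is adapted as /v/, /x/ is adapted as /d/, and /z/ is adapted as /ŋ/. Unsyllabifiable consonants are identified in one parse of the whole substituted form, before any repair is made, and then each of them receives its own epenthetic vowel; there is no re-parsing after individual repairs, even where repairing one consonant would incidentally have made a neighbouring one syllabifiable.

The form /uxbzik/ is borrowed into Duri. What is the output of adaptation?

udiviŋiki

Substitution: /x/ → /d/, /b/ → /v/, /z/ → /ŋ/, giving /udvŋik/.
Syllabifying with onset maximization leaves /d/, /v/, /k/ stranded (only a nasal (/m/, /n/, or /ŋ/) is licensed in coda position; onsets are limited to one consonant).
Each unlicensed consonant becomes the onset of a new syllable: /d/ → /di/, /v/ → /vi/, /k/ → /ki/.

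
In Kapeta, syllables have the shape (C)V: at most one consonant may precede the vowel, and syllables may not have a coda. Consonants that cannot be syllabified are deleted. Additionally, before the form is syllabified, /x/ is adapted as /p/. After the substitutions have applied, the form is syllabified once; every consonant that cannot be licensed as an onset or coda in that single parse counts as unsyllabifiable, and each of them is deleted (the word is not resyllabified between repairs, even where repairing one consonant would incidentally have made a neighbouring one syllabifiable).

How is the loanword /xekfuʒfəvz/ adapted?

pefufə

Substitution: /x/ → /p/, giving /pekfuʒfəvz/.
The consonants /k/, /ʒ/, /v/, /z/ cannot be parsed into a legal (C)V syllable (no codas are permitted; onsets are limited to one consonant).
Deleting the stranded consonants removes /k/, /ʒ/, /v/, /z/.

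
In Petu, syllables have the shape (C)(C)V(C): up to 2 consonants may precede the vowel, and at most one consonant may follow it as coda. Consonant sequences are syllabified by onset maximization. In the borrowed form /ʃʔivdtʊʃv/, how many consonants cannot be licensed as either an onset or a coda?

1

Syllabifying with onset maximization leaves /v/ stranded (at most one coda consonant is licensed; onsets may contain at most 2 consonants).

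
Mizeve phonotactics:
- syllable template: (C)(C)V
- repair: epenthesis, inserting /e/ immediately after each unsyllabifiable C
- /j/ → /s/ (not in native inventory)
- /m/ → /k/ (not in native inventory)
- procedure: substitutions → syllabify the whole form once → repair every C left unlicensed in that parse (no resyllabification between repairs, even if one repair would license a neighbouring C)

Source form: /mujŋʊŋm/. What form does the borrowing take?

kusŋʊŋeke

Substitution: /m/ → /k/, /j/ → /s/, giving /kusŋʊŋk/.
Under (C)(C)V, the unsyllabifiable consonants are /ŋ/, /k/ (no codas are permitted; onsets may contain at most 2 consonants).
Each unlicensed consonant becomes the onset of a new syllable: /ŋ/ → /ŋe/, /k/ → /ke/.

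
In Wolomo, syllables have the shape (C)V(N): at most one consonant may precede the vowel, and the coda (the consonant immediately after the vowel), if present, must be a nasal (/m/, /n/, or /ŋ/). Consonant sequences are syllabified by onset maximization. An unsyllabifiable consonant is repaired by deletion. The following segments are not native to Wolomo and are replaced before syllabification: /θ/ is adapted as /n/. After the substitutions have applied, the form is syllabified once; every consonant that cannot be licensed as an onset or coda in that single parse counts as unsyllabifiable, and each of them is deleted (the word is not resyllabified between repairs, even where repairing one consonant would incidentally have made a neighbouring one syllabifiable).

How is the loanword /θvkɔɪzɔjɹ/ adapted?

kɔɪzɔ

Substitution: /θ/ → /n/, giving /nvkɔɪzɔjɹ/.
The consonants /n/, /v/, /j/, /ɹ/ cannot be parsed into a legal (C)V(N) syllable (only a nasal (/m/, /n/, or /ŋ/) is licensed in coda position; onsets are limited to one consonant).
Each unlicensed consonant is deleted: /n/, /v/, /j/, /ɹ/.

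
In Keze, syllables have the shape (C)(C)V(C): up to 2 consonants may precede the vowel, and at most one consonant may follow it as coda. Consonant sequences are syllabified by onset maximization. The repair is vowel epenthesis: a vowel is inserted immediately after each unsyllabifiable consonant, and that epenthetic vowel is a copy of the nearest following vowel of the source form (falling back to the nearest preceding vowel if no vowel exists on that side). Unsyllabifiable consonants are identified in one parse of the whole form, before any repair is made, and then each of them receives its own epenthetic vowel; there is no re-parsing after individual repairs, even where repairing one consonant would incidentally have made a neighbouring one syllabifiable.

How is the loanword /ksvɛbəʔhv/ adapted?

kɛsvɛbəʔhəvə

Under (C)(C)V(C), the unsyllabifiable consonants are /k/, /h/, /v/ (at most one coda consonant is licensed; onsets may contain at most 2 consonants).
Inserting the epenthetic vowel yields /k/ → /kɛ/, /h/ → /hə/, /v/ → /və/.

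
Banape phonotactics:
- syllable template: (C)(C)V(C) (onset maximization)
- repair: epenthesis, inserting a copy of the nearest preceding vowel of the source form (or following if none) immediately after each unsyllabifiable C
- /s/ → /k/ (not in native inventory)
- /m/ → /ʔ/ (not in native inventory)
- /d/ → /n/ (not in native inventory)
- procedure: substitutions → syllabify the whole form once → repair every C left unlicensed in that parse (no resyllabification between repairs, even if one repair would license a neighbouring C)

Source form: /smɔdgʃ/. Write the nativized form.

Substitution: /s/ → /k/, /m/ → /ʔ/, /d/ → /n/, giving /kʔɔngʃ/.
Under (C)(C)V(C), the unsyllabifiable consonants are /g/, /ʃ/ (at most one coda consonant is licensed; onsets may contain at most 2 consonants).
Inserting the epenthetic vowel yields /g/ → /gɔ/, /ʃ/ → /ʃɔ/.

kʔɔngɔʃɔ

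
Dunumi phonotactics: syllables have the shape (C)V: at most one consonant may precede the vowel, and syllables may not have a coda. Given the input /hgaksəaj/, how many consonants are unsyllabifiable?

3

Syllabifying with onset maximization leaves /h/, /k/, /j/ stranded (no codas are permitted; onsets are limited to one consonant).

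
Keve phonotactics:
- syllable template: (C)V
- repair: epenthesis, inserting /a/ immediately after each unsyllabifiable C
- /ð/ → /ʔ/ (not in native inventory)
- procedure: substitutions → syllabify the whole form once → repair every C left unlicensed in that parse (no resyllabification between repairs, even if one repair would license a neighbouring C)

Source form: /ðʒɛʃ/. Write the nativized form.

Substitution: /ð/ → /ʔ/, giving /ʔʒɛʃ/.
Under (C)V, the unsyllabifiable consonants are /ʔ/, /ʃ/ (no codas are permitted; onsets are limited to one consonant).
Inserting the epenthetic vowel yields /ʔ/ → /ʔa/, /ʃ/ → /ʃa/.

ʔaʒɛʃa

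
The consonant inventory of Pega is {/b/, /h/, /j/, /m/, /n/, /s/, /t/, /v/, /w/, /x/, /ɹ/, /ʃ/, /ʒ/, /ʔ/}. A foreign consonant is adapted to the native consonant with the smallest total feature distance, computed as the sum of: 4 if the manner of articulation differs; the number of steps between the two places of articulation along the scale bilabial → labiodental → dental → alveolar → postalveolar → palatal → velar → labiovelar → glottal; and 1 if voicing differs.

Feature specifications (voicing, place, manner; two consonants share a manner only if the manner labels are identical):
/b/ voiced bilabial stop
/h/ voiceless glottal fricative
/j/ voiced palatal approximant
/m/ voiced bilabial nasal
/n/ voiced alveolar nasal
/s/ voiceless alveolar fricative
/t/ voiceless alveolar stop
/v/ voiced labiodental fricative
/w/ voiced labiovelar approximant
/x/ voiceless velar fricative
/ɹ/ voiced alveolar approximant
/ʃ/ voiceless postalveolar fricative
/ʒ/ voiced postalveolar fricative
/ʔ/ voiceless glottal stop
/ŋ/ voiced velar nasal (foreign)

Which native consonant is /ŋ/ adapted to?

n

/n/ is closest: same manner (nasal), place distance 3 (velar→alveolar), same voicing; total 3. Next closest is /j/ at distance 5.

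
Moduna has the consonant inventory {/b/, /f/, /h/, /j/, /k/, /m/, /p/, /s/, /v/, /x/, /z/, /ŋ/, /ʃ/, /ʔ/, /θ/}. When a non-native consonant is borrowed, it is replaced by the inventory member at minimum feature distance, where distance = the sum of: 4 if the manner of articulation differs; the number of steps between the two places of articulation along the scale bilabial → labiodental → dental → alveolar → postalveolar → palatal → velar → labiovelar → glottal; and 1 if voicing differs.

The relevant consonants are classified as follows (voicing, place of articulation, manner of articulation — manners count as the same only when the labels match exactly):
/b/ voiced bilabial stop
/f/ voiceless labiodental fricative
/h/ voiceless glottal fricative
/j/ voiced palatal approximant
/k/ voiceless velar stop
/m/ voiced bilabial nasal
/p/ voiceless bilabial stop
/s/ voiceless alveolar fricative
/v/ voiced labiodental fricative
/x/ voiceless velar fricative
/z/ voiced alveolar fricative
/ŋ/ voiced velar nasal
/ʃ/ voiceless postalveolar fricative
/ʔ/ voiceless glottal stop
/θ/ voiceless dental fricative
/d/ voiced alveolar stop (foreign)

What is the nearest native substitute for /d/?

/b/ is closest: same manner (stop), place distance 3 (alveolar→bilabial), same voicing; total 3. Next closest is /k/ at distance 4.

b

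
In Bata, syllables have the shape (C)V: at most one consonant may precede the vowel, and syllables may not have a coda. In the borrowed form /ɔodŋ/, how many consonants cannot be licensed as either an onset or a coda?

2

Under (C)V, the unsyllabifiable consonants are /d/, /ŋ/ (no codas are permitted; onsets are limited to one consonant).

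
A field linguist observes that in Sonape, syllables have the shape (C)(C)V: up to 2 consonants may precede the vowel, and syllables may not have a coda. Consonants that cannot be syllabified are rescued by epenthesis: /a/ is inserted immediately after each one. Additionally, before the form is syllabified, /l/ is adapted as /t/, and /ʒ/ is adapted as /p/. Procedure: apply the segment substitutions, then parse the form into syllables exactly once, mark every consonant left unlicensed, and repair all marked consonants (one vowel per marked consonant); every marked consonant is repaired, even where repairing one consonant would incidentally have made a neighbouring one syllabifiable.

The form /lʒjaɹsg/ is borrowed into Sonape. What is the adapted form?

Substitution: /l/ → /t/, /ʒ/ → /p/, giving /tpjaɹsg/.
Under (C)(C)V, the unsyllabifiable consonants are /t/, /ɹ/, /s/, /g/ (no codas are permitted; onsets may contain at most 2 consonants).
Inserting the epenthetic vowel yields /t/ → /ta/, /ɹ/ → /ɹa/, /s/ → /sa/, /g/ → /ga/.

tapjaɹasaga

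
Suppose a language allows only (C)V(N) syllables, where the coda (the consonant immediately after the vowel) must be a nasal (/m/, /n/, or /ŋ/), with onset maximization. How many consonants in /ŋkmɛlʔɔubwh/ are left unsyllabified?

6

The consonants /ŋ/, /k/, /l/, /b/, /w/, /h/ cannot be parsed into a legal (C)V(N) syllable (only a nasal (/m/, /n/, or /ŋ/) is licensed in coda position; onsets are limited to one consonant).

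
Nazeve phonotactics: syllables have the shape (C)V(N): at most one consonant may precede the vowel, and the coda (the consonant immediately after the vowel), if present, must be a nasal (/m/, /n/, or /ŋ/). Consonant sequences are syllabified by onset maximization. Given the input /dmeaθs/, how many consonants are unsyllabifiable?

The consonants /d/, /θ/, /s/ cannot be parsed into a legal (C)V(N) syllable (only a nasal (/m/, /n/, or /ŋ/) is licensed in coda position; onsets are limited to one consonant).

3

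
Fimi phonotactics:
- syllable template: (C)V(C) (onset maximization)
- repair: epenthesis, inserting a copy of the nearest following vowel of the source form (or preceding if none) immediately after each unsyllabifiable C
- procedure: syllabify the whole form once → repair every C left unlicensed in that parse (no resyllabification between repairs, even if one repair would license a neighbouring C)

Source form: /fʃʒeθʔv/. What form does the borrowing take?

The consonants /f/, /ʃ/, /ʔ/, /v/ cannot be parsed into a legal (C)V(C) syllable (at most one coda consonant is licensed; onsets are limited to one consonant).
Each unlicensed consonant becomes the onset of a new syllable: /f/ → /fe/, /ʃ/ → /ʃe/, /ʔ/ → /ʔe/, /v/ → /ve/.

feʃeʒeθʔeve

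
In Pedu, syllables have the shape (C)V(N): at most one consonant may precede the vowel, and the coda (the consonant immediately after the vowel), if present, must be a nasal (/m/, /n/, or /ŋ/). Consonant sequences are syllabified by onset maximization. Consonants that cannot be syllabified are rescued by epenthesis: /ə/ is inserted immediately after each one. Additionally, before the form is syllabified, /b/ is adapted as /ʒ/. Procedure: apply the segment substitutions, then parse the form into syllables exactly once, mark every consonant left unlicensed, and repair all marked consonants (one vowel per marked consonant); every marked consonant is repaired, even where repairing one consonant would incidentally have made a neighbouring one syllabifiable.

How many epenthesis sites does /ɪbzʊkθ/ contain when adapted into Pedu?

After substitution the input is /ɪʒzʊkθ/.
The unsyllabifiable consonants are /ʒ/, /k/, /θ/; each receives one epenthetic vowel.

3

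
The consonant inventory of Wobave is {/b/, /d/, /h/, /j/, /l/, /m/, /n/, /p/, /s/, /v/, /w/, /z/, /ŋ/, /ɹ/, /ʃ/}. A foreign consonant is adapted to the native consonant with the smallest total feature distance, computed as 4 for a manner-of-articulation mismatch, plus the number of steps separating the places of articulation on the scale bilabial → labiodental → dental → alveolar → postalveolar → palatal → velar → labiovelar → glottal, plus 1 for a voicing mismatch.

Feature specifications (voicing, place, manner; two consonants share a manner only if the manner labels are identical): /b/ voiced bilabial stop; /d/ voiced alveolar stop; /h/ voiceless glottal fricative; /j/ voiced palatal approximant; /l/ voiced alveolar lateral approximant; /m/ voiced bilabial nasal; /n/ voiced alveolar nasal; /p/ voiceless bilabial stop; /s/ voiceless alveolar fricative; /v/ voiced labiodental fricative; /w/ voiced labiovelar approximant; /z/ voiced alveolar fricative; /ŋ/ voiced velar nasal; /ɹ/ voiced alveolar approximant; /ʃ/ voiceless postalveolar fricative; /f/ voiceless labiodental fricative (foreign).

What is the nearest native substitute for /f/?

v

/v/ is closest: same manner (fricative), place distance 0 (labiodental→labiodental), voicing differs (+1); total 1. Next closest is /s/ at distance 2.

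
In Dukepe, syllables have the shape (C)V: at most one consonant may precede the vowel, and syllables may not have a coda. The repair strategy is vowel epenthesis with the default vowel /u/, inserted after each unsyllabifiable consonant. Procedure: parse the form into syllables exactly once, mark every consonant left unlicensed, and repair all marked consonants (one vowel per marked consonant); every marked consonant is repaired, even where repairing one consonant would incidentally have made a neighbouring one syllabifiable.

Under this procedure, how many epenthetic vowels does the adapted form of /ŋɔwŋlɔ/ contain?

2

The unsyllabifiable consonants are /w/, /ŋ/; each receives one epenthetic vowel.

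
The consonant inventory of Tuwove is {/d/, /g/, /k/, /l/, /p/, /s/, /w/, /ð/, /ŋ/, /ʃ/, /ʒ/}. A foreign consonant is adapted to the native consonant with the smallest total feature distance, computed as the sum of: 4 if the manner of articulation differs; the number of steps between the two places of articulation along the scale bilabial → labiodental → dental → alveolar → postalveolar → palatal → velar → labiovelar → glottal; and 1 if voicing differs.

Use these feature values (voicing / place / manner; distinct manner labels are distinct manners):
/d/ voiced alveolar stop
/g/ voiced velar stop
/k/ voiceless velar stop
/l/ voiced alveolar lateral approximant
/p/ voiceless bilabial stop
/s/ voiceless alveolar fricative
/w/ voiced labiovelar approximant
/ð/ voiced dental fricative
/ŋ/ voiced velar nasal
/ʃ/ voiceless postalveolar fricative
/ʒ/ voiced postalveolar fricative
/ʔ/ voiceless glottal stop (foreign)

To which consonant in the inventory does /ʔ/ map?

/k/ is closest: same manner (stop), place distance 2 (glottal→velar), same voicing; total 2. Next closest is /g/ at distance 3.

k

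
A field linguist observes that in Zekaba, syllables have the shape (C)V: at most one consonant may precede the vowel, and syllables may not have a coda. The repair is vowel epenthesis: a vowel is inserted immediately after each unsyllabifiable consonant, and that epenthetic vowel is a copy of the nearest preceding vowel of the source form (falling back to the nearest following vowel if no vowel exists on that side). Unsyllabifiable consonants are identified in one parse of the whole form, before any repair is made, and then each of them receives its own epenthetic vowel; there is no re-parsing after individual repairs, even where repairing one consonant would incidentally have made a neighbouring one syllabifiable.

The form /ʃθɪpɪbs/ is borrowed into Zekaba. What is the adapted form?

ʃɪθɪpɪbɪsɪ

The consonants /ʃ/, /b/, /s/ cannot be parsed into a legal (C)V syllable (no codas are permitted; onsets are limited to one consonant).
Each unlicensed consonant becomes the onset of a new syllable: /ʃ/ → /ʃɪ/, /b/ → /bɪ/, /s/ → /sɪ/.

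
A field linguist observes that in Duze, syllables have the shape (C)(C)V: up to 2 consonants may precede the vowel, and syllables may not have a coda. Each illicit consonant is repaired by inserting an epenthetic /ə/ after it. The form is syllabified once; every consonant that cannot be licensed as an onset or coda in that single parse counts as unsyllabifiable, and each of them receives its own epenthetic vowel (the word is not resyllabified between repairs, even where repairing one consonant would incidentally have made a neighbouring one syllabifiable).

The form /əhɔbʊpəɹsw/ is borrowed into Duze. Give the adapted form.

Under (C)(C)V, the unsyllabifiable consonants are /ɹ/, /s/, /w/ (no codas are permitted; onsets may contain at most 2 consonants).
Each unlicensed consonant becomes the onset of a new syllable: /ɹ/ → /ɹə/, /s/ → /sə/, /w/ → /wə/.

əhɔbʊpəɹəsəwə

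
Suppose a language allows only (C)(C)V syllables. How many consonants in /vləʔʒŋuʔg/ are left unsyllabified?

Under (C)(C)V, the unsyllabifiable consonants are /ʔ/, /ʔ/, /g/ (no codas are permitted; onsets may contain at most 2 consonants).

3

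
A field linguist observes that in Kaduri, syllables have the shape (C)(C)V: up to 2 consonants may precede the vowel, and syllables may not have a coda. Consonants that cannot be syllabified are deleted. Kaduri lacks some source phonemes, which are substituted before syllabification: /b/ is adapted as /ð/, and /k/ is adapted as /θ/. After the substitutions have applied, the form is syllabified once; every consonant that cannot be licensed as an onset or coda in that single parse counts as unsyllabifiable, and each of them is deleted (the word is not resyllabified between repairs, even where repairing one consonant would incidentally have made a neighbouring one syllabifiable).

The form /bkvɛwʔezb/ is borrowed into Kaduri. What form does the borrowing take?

Substitution: /b/ → /ð/, /k/ → /θ/, giving /ðθvɛwʔezð/.
Under (C)(C)V, the unsyllabifiable consonants are /ð/, /z/, /ð/ (no codas are permitted; onsets may contain at most 2 consonants).
Deletion applies to /ð/, /z/, /ð/.

θvɛwʔe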